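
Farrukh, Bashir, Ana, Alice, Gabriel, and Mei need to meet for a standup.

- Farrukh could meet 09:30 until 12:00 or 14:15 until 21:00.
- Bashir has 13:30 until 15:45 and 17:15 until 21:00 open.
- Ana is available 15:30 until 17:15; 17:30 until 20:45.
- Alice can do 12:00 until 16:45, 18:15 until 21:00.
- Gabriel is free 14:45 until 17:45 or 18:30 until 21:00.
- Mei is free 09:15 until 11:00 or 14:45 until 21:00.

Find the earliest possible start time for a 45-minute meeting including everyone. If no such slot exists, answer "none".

18:30

Farrukh ∩ Bashir: 14:15-15:45, 17:15-21:00.
Farrukh ∩ Bashir ∩ Ana: 15:30-15:45, 17:30-20:45.
Farrukh ∩ Bashir ∩ Ana ∩ Alice: 15:30-15:45, 18:15-20:45.
Farrukh ∩ Bashir ∩ Ana ∩ Alice ∩ Gabriel: 15:30-15:45, 18:30-20:45.
Farrukh ∩ Bashir ∩ Ana ∩ Alice ∩ Gabriel ∩ Mei: 15:30-15:45, 18:30-20:45.
The first common window of at least 45 minutes is 18:30-20:45, so the earliest start is 18:30.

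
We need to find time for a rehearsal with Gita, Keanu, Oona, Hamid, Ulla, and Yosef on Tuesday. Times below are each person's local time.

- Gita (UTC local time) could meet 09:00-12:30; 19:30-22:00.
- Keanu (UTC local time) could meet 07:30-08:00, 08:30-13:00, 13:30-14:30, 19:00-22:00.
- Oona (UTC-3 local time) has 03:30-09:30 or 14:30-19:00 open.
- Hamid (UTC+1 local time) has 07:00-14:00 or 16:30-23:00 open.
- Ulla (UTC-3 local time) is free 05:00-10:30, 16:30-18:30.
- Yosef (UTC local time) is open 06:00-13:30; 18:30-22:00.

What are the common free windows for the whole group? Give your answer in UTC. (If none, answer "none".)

09:00-12:30, 19:30-21:30

Gita in UTC: 09:00-12:30, 19:30-22:00.
Keanu in UTC: 07:30-08:00, 08:30-13:00, 13:30-14:30, 19:00-22:00.
Oona in UTC: 06:30-12:30, 17:30-22:00 (add 3h to convert from UTC-3).
Hamid in UTC: 06:00-13:00, 15:30-22:00 (subtract 1h to convert from UTC+1).
Ulla in UTC: 08:00-13:30, 19:30-21:30 (add 3h to convert from UTC-3).
Yosef in UTC: 06:00-13:30, 18:30-22:00.
Gita ∩ Keanu: 09:00-12:30, 19:30-22:00.
Gita ∩ Keanu ∩ Oona: 09:00-12:30, 19:30-22:00.
Gita ∩ Keanu ∩ Oona ∩ Hamid: 09:00-12:30, 19:30-22:00.
Gita ∩ Keanu ∩ Oona ∩ Hamid ∩ Ulla: 09:00-12:30, 19:30-21:30.
Gita ∩ Keanu ∩ Oona ∩ Hamid ∩ Ulla ∩ Yosef: 09:00-12:30, 19:30-21:30.
So the common availability across everyone is 09:00-12:30, 19:30-21:30.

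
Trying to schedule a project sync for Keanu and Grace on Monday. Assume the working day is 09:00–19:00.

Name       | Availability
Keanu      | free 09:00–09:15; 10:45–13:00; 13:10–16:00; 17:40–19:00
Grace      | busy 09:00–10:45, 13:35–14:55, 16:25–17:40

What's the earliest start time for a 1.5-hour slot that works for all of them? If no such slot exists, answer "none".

10:45

Keanu free: 09:00-09:15, 10:45-13:00, 13:10-16:00, 17:40-19:00.
Grace free: 10:45-13:35, 14:55-16:25, 17:40-19:00 (invert busy blocks within the working day).
Keanu ∩ Grace: 10:45-13:00, 13:10-13:35, 14:55-16:00, 17:40-19:00.
The first common window of at least 90 minutes is 10:45-13:00, so the earliest start is 10:45.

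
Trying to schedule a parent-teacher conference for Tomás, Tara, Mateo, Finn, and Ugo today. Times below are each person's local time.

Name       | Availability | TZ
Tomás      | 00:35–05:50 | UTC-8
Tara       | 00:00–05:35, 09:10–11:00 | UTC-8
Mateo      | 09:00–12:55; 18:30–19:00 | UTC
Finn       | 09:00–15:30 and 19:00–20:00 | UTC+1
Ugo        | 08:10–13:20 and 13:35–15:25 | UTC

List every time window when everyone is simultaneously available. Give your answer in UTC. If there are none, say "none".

09:00-12:55

Tomás in UTC: 08:35-13:50 (add 8h to convert from UTC-8).
Tara in UTC: 08:00-13:35, 17:10-19:00 (add 8h to convert from UTC-8).
Mateo in UTC: 09:00-12:55, 18:30-19:00.
Finn in UTC: 08:00-14:30, 18:00-19:00 (subtract 1h to convert from UTC+1).
Ugo in UTC: 08:10-13:20, 13:35-15:25.
Tomás ∩ Tara: 08:35-13:35.
Tomás ∩ Tara ∩ Mateo: 09:00-12:55.
Tomás ∩ Tara ∩ Mateo ∩ Finn: 09:00-12:55.
Tomás ∩ Tara ∩ Mateo ∩ Finn ∩ Ugo: 09:00-12:55.
So the common availability across everyone is 09:00-12:55.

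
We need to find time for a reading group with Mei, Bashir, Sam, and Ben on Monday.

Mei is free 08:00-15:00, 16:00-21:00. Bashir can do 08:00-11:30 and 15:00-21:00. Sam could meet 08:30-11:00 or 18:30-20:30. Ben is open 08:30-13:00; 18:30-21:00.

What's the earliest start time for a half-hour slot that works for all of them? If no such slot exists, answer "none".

Mei ∩ Bashir: 08:00-11:30, 16:00-21:00.
Mei ∩ Bashir ∩ Sam: 08:30-11:00, 18:30-20:30.
Mei ∩ Bashir ∩ Sam ∩ Ben: 08:30-11:00, 18:30-20:30.
So the common availability across everyone is 08:30-11:00, 18:30-20:30.
The first common window of at least 30 minutes is 08:30-11:00, so the earliest start is 08:30.

08:30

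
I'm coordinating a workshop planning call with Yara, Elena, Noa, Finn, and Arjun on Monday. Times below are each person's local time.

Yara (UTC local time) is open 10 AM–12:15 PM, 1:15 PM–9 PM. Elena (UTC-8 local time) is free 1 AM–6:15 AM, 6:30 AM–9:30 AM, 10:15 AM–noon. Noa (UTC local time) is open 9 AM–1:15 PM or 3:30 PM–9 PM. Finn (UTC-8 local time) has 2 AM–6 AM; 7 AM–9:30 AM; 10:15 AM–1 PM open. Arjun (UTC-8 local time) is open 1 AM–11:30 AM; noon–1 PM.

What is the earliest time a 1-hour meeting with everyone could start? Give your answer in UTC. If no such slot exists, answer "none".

Yara in UTC: 10:00-12:15, 13:15-21:00.
Elena in UTC: 09:00-14:15, 14:30-17:30, 18:15-20:00 (add 8h to convert from UTC-8).
Noa in UTC: 09:00-13:15, 15:30-21:00.
Finn in UTC: 10:00-14:00, 15:00-17:30, 18:15-21:00 (add 8h to convert from UTC-8).
Arjun in UTC: 09:00-19:30, 20:00-21:00 (add 8h to convert from UTC-8).
Yara ∩ Elena: 10:00-12:15, 13:15-14:15, 14:30-17:30, 18:15-20:00.
Yara ∩ Elena ∩ Noa: 10:00-12:15, 15:30-17:30, 18:15-20:00.
Yara ∩ Elena ∩ Noa ∩ Finn: 10:00-12:15, 15:30-17:30, 18:15-20:00.
Yara ∩ Elena ∩ Noa ∩ Finn ∩ Arjun: 10:00-12:15, 15:30-17:30, 18:15-19:30.
The first common window of at least 60 minutes is 10:00-12:15, so the earliest start is 10:00.

10:00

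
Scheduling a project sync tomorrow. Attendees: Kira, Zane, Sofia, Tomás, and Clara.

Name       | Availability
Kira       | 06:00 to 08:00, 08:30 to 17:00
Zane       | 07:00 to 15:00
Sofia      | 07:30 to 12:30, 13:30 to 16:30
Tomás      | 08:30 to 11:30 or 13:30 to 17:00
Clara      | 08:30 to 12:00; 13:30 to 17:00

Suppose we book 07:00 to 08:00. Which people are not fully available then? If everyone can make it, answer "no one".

Kira: free for 07:00-08:00. Zane: free for 07:00-08:00. Sofia: not fully free for 07:00-08:00. Tomás: not fully free for 07:00-08:00. Clara: not fully free for 07:00-08:00.

Clara, Sofia, Tomás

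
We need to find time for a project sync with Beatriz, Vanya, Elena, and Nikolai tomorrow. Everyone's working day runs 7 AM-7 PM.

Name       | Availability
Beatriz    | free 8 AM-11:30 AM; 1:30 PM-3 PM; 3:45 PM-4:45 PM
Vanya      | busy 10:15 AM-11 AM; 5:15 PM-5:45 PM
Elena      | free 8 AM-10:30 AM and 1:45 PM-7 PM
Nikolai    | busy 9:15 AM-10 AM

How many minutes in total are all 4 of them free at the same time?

Beatriz free: 08:00-11:30, 13:30-15:00, 15:45-16:45.
Vanya free: 07:00-10:15, 11:00-17:15, 17:45-19:00 (invert busy blocks within the working day).
Elena free: 08:00-10:30, 13:45-19:00.
Nikolai free: 07:00-09:15, 10:00-19:00 (invert busy blocks within the working day).
Beatriz ∩ Vanya: 08:00-10:15, 11:00-11:30, 13:30-15:00, 15:45-16:45.
Beatriz ∩ Vanya ∩ Elena: 08:00-10:15, 13:45-15:00, 15:45-16:45.
Beatriz ∩ Vanya ∩ Elena ∩ Nikolai: 08:00-09:15, 10:00-10:15, 13:45-15:00, 15:45-16:45.
Summing the common windows: 75 + 15 + 75 + 60 = 225 minutes.

225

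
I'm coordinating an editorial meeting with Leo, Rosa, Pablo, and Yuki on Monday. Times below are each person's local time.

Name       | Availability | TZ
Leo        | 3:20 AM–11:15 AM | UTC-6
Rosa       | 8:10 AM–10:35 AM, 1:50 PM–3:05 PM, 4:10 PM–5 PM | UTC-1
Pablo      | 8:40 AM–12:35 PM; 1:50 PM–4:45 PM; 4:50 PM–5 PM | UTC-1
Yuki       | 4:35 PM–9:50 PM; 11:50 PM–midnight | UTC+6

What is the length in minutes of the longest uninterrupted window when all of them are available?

60

Leo in UTC: 09:20-17:15 (add 6h to convert from UTC-6).
Rosa in UTC: 09:10-11:35, 14:50-16:05, 17:10-18:00 (add 1h to convert from UTC-1).
Pablo in UTC: 09:40-13:35, 14:50-17:45, 17:50-18:00 (add 1h to convert from UTC-1).
Yuki in UTC: 10:35-15:50, 17:50-18:00 (subtract 6h to convert from UTC+6).
Leo ∩ Rosa: 09:20-11:35, 14:50-16:05, 17:10-17:15.
Leo ∩ Rosa ∩ Pablo: 09:40-11:35, 14:50-16:05, 17:10-17:15.
Leo ∩ Rosa ∩ Pablo ∩ Yuki: 10:35-11:35, 14:50-15:50.
The longest is 10:35-11:35 at 60 minutes.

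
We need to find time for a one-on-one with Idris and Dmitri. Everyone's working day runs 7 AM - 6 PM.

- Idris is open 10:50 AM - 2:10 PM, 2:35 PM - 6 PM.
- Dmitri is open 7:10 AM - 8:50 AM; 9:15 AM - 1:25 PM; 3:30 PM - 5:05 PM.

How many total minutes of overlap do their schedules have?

250

Idris ∩ Dmitri: 10:50-13:25, 15:30-17:05.
So the common availability across everyone is 10:50-13:25, 15:30-17:05.
Summing the common windows: 155 + 95 = 250 minutes.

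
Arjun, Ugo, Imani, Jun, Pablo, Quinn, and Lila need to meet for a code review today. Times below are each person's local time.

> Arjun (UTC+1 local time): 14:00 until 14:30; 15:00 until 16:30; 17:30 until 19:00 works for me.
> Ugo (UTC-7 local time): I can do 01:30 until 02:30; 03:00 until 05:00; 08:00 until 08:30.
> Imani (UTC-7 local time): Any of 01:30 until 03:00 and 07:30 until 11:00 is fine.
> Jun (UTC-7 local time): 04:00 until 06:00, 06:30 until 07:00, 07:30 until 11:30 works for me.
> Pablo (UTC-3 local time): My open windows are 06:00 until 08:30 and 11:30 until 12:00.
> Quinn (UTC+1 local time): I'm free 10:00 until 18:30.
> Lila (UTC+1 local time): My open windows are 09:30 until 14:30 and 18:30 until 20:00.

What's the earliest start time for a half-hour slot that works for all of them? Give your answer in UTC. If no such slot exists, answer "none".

none

Arjun in UTC: 13:00-13:30, 14:00-15:30, 16:30-18:00 (subtract 1h to convert from UTC+1).
Ugo in UTC: 08:30-09:30, 10:00-12:00, 15:00-15:30 (add 7h to convert from UTC-7).
Imani in UTC: 08:30-10:00, 14:30-18:00 (add 7h to convert from UTC-7).
Jun in UTC: 11:00-13:00, 13:30-14:00, 14:30-18:30 (add 7h to convert from UTC-7).
Pablo in UTC: 09:00-11:30, 14:30-15:00 (add 3h to convert from UTC-3).
Quinn in UTC: 09:00-17:30 (subtract 1h to convert from UTC+1).
Lila in UTC: 08:30-13:30, 17:30-19:00 (subtract 1h to convert from UTC+1).
Arjun ∩ Ugo: 15:00-15:30.
Arjun ∩ Ugo ∩ Imani: 15:00-15:30.
Arjun ∩ Ugo ∩ Imani ∩ Jun: 15:00-15:30.
Arjun ∩ Ugo ∩ Imani ∩ Jun ∩ Pablo: ∅.
Arjun ∩ Ugo ∩ Imani ∩ Jun ∩ Pablo ∩ Quinn: ∅.
Arjun ∩ Ugo ∩ Imani ∩ Jun ∩ Pablo ∩ Quinn ∩ Lila: ∅.
There is no time when everyone is free.
No common window is at least 30 minutes long.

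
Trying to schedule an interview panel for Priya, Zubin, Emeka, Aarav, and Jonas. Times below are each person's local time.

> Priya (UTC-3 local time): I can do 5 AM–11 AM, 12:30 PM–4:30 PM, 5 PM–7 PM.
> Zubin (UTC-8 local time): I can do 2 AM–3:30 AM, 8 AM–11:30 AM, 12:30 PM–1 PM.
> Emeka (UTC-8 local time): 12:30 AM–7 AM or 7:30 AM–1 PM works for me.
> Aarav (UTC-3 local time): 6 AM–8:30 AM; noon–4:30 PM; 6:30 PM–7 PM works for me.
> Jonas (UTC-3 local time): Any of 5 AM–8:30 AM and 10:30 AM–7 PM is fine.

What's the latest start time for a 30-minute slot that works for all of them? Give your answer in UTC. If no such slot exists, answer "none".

19:00

Priya in UTC: 08:00-14:00, 15:30-19:30, 20:00-22:00 (add 3h to convert from UTC-3).
Zubin in UTC: 10:00-11:30, 16:00-19:30, 20:30-21:00 (add 8h to convert from UTC-8).
Emeka in UTC: 08:30-15:00, 15:30-21:00 (add 8h to convert from UTC-8).
Aarav in UTC: 09:00-11:30, 15:00-19:30, 21:30-22:00 (add 3h to convert from UTC-3).
Jonas in UTC: 08:00-11:30, 13:30-22:00 (add 3h to convert from UTC-3).
Priya ∩ Zubin: 10:00-11:30, 16:00-19:30, 20:30-21:00.
Priya ∩ Zubin ∩ Emeka: 10:00-11:30, 16:00-19:30, 20:30-21:00.
Priya ∩ Zubin ∩ Emeka ∩ Aarav: 10:00-11:30, 16:00-19:30.
Priya ∩ Zubin ∩ Emeka ∩ Aarav ∩ Jonas: 10:00-11:30, 16:00-19:30.
The last common window of at least 30 minutes is 16:00-19:30; a 30-minute meeting can start as late as 19:00 and still end by 19:30.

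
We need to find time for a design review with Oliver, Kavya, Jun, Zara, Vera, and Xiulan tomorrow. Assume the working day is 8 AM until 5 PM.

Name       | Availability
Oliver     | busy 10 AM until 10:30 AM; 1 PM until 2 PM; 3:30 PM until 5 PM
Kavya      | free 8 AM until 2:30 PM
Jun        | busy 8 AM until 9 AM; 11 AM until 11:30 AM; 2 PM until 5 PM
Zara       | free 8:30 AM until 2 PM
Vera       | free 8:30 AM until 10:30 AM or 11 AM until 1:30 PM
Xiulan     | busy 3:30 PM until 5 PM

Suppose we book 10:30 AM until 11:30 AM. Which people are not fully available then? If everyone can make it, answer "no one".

Oliver free: 08:00-10:00, 10:30-13:00, 14:00-15:30 (invert busy blocks within the working day).
Kavya free: 08:00-14:30.
Jun free: 09:00-11:00, 11:30-14:00 (invert busy blocks within the working day).
Zara free: 08:30-14:00.
Vera free: 08:30-10:30, 11:00-13:30.
Xiulan free: 08:00-15:30 (invert busy blocks within the working day).
Oliver: free for 10:30-11:30. Kavya: free for 10:30-11:30. Jun: not fully free for 10:30-11:30. Zara: free for 10:30-11:30. Vera: not fully free for 10:30-11:30. Xiulan: free for 10:30-11:30.

Jun, Vera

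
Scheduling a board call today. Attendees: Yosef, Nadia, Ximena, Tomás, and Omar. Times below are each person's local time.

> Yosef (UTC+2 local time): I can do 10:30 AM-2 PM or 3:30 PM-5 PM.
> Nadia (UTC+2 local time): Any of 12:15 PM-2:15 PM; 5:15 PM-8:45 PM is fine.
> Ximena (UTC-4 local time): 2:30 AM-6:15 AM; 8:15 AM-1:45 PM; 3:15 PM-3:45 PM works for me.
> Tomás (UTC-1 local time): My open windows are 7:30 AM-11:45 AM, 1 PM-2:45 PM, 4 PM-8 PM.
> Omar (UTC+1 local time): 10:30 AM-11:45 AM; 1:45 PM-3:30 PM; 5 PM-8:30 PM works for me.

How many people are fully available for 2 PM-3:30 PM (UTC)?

2

Yosef in UTC: 08:30-12:00, 13:30-15:00 (subtract 2h to convert from UTC+2).
Nadia in UTC: 10:15-12:15, 15:15-18:45 (subtract 2h to convert from UTC+2).
Ximena in UTC: 06:30-10:15, 12:15-17:45, 19:15-19:45 (add 4h to convert from UTC-4).
Tomás in UTC: 08:30-12:45, 14:00-15:45, 17:00-21:00 (add 1h to convert from UTC-1).
Omar in UTC: 09:30-10:45, 12:45-14:30, 16:00-19:30 (subtract 1h to convert from UTC+1).
Ximena and Tomás can make the full 14:00-15:30 slot — that's 2.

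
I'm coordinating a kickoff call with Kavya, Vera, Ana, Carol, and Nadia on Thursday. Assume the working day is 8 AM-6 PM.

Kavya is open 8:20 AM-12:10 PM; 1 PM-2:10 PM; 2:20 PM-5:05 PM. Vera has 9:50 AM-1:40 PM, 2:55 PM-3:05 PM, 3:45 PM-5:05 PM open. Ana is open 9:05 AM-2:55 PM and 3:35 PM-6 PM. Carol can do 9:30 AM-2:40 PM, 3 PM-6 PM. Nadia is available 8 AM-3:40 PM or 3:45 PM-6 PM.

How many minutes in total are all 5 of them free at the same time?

260

Kavya ∩ Vera: 09:50-12:10, 13:00-13:40, 14:55-15:05, 15:45-17:05.
Kavya ∩ Vera ∩ Ana: 09:50-12:10, 13:00-13:40, 15:45-17:05.
Kavya ∩ Vera ∩ Ana ∩ Carol: 09:50-12:10, 13:00-13:40, 15:45-17:05.
Kavya ∩ Vera ∩ Ana ∩ Carol ∩ Nadia: 09:50-12:10, 13:00-13:40, 15:45-17:05.
Those are the intersection windows.
Summing the common windows: 140 + 40 + 80 = 260 minutes.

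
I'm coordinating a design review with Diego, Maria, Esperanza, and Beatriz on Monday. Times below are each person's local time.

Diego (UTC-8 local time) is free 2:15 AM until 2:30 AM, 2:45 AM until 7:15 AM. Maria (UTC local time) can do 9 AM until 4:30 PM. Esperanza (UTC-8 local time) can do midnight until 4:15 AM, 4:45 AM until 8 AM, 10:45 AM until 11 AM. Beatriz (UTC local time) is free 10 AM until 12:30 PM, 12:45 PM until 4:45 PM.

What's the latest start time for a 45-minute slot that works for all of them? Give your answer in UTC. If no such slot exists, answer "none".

Diego in UTC: 10:15-10:30, 10:45-15:15 (add 8h to convert from UTC-8).
Maria in UTC: 09:00-16:30.
Esperanza in UTC: 08:00-12:15, 12:45-16:00, 18:45-19:00 (add 8h to convert from UTC-8).
Beatriz in UTC: 10:00-12:30, 12:45-16:45.
Diego ∩ Maria: 10:15-10:30, 10:45-15:15.
Diego ∩ Maria ∩ Esperanza: 10:15-10:30, 10:45-12:15, 12:45-15:15.
Diego ∩ Maria ∩ Esperanza ∩ Beatriz: 10:15-10:30, 10:45-12:15, 12:45-15:15.
Those are the intersection windows.
The last common window of at least 45 minutes is 12:45-15:15; a 45-minute meeting can start as late as 14:30 and still end by 15:15.

14:30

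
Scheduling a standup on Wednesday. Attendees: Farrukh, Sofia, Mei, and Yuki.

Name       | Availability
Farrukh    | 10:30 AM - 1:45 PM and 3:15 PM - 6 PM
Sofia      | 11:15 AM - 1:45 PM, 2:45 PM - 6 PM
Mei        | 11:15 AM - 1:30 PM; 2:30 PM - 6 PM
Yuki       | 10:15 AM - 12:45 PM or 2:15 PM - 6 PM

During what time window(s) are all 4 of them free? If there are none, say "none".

Farrukh ∩ Sofia: 11:15-13:45, 15:15-18:00.
Farrukh ∩ Sofia ∩ Mei: 11:15-13:30, 15:15-18:00.
Farrukh ∩ Sofia ∩ Mei ∩ Yuki: 11:15-12:45, 15:15-18:00.
So the common availability across everyone is 11:15-12:45, 15:15-18:00.

11:15-12:45, 15:15-18:00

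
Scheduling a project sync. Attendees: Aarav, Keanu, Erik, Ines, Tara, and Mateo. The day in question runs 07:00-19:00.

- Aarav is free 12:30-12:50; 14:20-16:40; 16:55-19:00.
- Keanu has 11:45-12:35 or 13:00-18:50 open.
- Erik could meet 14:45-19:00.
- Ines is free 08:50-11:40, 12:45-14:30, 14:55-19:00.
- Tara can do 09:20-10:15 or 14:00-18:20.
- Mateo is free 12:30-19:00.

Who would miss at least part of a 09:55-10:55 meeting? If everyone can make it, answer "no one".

Aarav, Erik, Keanu, Mateo, Tara

Aarav: not fully free for 09:55-10:55. Keanu: not fully free for 09:55-10:55. Erik: not fully free for 09:55-10:55. Ines: free for 09:55-10:55. Tara: not fully free for 09:55-10:55. Mateo: not fully free for 09:55-10:55.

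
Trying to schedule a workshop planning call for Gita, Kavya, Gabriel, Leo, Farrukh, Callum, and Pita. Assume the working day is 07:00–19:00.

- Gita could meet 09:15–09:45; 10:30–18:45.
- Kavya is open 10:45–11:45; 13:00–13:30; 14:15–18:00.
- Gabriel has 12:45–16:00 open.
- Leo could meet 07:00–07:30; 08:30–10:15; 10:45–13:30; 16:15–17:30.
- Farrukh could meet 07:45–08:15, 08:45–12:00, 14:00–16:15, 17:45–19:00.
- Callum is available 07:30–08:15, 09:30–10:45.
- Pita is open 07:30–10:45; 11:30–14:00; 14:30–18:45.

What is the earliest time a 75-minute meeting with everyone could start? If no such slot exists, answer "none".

Gita ∩ Kavya: 10:45-11:45, 13:00-13:30, 14:15-18:00.
Gita ∩ Kavya ∩ Gabriel: 13:00-13:30, 14:15-16:00.
Gita ∩ Kavya ∩ Gabriel ∩ Leo: 13:00-13:30.
Gita ∩ Kavya ∩ Gabriel ∩ Leo ∩ Farrukh: ∅.
Gita ∩ Kavya ∩ Gabriel ∩ Leo ∩ Farrukh ∩ Callum: ∅.
Gita ∩ Kavya ∩ Gabriel ∩ Leo ∩ Farrukh ∩ Callum ∩ Pita: ∅.
There is no time when everyone is free.
No common window is at least 75 minutes long.

none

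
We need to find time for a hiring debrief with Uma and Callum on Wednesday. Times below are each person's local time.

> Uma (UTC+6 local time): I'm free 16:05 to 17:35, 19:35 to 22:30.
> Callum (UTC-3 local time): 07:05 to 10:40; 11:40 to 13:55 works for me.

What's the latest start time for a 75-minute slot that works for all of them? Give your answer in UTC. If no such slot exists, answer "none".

15:15

Uma in UTC: 10:05-11:35, 13:35-16:30 (subtract 6h to convert from UTC+6).
Callum in UTC: 10:05-13:40, 14:40-16:55 (add 3h to convert from UTC-3).
Uma ∩ Callum: 10:05-11:35, 13:35-13:40, 14:40-16:30.
Those are the intersection windows.
The last common window of at least 75 minutes is 14:40-16:30; a 75-minute meeting can start as late as 15:15 and still end by 16:30.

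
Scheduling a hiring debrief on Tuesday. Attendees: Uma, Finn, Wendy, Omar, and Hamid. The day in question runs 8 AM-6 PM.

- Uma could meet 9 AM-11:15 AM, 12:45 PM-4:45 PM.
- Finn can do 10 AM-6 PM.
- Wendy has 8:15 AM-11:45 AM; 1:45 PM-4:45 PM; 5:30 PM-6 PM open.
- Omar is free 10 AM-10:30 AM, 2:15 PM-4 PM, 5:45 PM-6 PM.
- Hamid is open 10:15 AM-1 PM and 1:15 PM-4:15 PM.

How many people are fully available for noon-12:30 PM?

Finn and Hamid can make the full 12:00-12:30 slot — that's 2.

2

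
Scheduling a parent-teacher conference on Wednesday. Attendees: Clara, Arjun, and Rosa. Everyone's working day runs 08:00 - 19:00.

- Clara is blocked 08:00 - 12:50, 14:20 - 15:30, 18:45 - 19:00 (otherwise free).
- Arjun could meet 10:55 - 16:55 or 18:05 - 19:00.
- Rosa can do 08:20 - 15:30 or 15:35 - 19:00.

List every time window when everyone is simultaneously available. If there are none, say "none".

12:50-14:20, 15:35-16:55, 18:05-18:45

Clara free: 12:50-14:20, 15:30-18:45 (invert busy blocks within the working day).
Arjun free: 10:55-16:55, 18:05-19:00.
Rosa free: 08:20-15:30, 15:35-19:00.
Clara ∩ Arjun: 12:50-14:20, 15:30-16:55, 18:05-18:45.
Clara ∩ Arjun ∩ Rosa: 12:50-14:20, 15:35-16:55, 18:05-18:45.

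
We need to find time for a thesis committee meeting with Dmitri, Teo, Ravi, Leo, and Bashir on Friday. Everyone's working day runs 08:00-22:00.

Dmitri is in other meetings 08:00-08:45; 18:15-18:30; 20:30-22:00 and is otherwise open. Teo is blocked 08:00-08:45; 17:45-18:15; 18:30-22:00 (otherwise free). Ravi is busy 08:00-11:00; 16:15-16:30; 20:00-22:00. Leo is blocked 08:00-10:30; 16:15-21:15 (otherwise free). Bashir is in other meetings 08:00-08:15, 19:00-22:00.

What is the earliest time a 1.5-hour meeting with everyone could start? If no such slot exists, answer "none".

Dmitri free: 08:45-18:15, 18:30-20:30 (invert busy blocks within the working day).
Teo free: 08:45-17:45, 18:15-18:30 (invert busy blocks within the working day).
Ravi free: 11:00-16:15, 16:30-20:00 (invert busy blocks within the working day).
Leo free: 10:30-16:15, 21:15-22:00 (invert busy blocks within the working day).
Bashir free: 08:15-19:00 (invert busy blocks within the working day).
Dmitri ∩ Teo: 08:45-17:45.
Dmitri ∩ Teo ∩ Ravi: 11:00-16:15, 16:30-17:45.
Dmitri ∩ Teo ∩ Ravi ∩ Leo: 11:00-16:15.
Dmitri ∩ Teo ∩ Ravi ∩ Leo ∩ Bashir: 11:00-16:15.
Those are the intersection windows.
The first common window of at least 90 minutes is 11:00-16:15, so the earliest start is 11:00.

11:00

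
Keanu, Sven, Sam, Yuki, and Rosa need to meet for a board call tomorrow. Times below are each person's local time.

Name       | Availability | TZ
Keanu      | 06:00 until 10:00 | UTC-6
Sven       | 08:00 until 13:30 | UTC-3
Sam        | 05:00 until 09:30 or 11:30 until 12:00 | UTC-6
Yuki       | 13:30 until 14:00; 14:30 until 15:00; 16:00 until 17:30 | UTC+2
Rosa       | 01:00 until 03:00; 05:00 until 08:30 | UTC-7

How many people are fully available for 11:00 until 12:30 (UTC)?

Keanu in UTC: 12:00-16:00 (add 6h to convert from UTC-6).
Sven in UTC: 11:00-16:30 (add 3h to convert from UTC-3).
Sam in UTC: 11:00-15:30, 17:30-18:00 (add 6h to convert from UTC-6).
Yuki in UTC: 11:30-12:00, 12:30-13:00, 14:00-15:30 (subtract 2h to convert from UTC+2).
Rosa in UTC: 08:00-10:00, 12:00-15:30 (add 7h to convert from UTC-7).
Sven and Sam can make the full 11:00-12:30 slot — that's 2.

2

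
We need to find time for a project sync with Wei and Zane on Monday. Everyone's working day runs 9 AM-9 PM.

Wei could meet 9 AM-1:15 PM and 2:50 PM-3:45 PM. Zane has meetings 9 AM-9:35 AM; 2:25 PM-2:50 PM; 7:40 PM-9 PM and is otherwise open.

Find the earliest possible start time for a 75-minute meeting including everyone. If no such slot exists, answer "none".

Wei free: 09:00-13:15, 14:50-15:45.
Zane free: 09:35-14:25, 14:50-19:40 (invert busy blocks within the working day).
Wei ∩ Zane: 09:35-13:15, 14:50-15:45.
The first common window of at least 75 minutes is 09:35-13:15, so the earliest start is 09:35.

09:35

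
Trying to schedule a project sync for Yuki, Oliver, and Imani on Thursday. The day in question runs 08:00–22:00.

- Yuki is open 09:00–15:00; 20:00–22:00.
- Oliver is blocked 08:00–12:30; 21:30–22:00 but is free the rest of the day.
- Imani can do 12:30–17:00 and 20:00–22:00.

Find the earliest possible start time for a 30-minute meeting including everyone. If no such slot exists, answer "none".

Yuki free: 09:00-15:00, 20:00-22:00.
Oliver free: 12:30-21:30 (invert busy blocks within the working day).
Imani free: 12:30-17:00, 20:00-22:00.
Yuki ∩ Oliver: 12:30-15:00, 20:00-21:30.
Yuki ∩ Oliver ∩ Imani: 12:30-15:00, 20:00-21:30.
The first common window of at least 30 minutes is 12:30-15:00, so the earliest start is 12:30.

12:30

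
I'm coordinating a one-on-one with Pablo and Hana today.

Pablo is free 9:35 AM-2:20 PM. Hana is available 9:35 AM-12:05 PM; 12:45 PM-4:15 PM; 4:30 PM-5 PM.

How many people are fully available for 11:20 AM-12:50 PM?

Pablo can make the full 11:20-12:50 slot — that's 1.

1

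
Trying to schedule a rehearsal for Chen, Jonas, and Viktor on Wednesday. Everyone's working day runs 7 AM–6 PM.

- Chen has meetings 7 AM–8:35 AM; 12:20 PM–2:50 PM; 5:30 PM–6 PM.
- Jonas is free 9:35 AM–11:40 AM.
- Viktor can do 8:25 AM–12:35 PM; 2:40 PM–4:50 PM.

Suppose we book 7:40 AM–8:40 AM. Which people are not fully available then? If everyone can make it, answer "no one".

Chen, Jonas, Viktor

Chen free: 08:35-12:20, 14:50-17:30 (invert busy blocks within the working day).
Jonas free: 09:35-11:40.
Viktor free: 08:25-12:35, 14:40-16:50.
Chen: not fully free for 07:40-08:40. Jonas: not fully free for 07:40-08:40. Viktor: not fully free for 07:40-08:40.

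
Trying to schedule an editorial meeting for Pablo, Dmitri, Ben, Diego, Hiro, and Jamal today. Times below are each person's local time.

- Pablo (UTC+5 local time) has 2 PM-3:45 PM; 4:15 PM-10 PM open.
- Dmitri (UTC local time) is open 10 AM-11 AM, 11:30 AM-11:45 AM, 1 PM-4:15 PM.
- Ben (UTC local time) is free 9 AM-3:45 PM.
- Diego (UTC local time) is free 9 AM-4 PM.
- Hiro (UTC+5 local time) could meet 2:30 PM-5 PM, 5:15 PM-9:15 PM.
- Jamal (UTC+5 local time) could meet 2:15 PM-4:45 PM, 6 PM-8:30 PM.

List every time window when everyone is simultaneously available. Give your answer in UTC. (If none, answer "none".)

Pablo in UTC: 09:00-10:45, 11:15-17:00 (subtract 5h to convert from UTC+5).
Dmitri in UTC: 10:00-11:00, 11:30-11:45, 13:00-16:15.
Ben in UTC: 09:00-15:45.
Diego in UTC: 09:00-16:00.
Hiro in UTC: 09:30-12:00, 12:15-16:15 (subtract 5h to convert from UTC+5).
Jamal in UTC: 09:15-11:45, 13:00-15:30 (subtract 5h to convert from UTC+5).
Pablo ∩ Dmitri: 10:00-10:45, 11:30-11:45, 13:00-16:15.
Pablo ∩ Dmitri ∩ Ben: 10:00-10:45, 11:30-11:45, 13:00-15:45.
Pablo ∩ Dmitri ∩ Ben ∩ Diego: 10:00-10:45, 11:30-11:45, 13:00-15:45.
Pablo ∩ Dmitri ∩ Ben ∩ Diego ∩ Hiro: 10:00-10:45, 11:30-11:45, 13:00-15:45.
Pablo ∩ Dmitri ∩ Ben ∩ Diego ∩ Hiro ∩ Jamal: 10:00-10:45, 11:30-11:45, 13:00-15:30.
Those are the intersection windows.

10:00-10:45, 11:30-11:45, 13:00-15:30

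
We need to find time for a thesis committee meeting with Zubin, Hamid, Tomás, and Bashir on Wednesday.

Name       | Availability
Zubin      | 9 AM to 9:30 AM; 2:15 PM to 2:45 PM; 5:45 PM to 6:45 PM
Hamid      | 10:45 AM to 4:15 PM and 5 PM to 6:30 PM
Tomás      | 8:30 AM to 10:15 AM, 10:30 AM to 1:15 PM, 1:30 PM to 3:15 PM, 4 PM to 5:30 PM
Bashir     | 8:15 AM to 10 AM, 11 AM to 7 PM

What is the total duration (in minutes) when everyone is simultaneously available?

30

Zubin ∩ Hamid: 14:15-14:45, 17:45-18:30.
Zubin ∩ Hamid ∩ Tomás: 14:15-14:45.
Zubin ∩ Hamid ∩ Tomás ∩ Bashir: 14:15-14:45.
That's a single block of 30 minutes.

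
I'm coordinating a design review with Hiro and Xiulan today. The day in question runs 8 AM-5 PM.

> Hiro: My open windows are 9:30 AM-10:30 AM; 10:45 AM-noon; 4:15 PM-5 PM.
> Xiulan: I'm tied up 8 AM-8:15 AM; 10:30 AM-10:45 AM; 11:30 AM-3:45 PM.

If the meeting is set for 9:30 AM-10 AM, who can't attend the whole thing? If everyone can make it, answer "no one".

no one

Hiro free: 09:30-10:30, 10:45-12:00, 16:15-17:00.
Xiulan free: 08:15-10:30, 10:45-11:30, 15:45-17:00 (invert busy blocks within the working day).
Hiro: free for 09:30-10:00. Xiulan: free for 09:30-10:00.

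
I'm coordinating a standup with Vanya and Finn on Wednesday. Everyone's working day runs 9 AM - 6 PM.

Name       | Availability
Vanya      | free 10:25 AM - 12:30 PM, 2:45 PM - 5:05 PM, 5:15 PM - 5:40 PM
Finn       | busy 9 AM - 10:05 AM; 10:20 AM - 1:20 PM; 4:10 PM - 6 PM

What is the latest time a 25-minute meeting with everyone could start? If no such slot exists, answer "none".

15:45

Vanya free: 10:25-12:30, 14:45-17:05, 17:15-17:40.
Finn free: 10:05-10:20, 13:20-16:10 (invert busy blocks within the working day).
Vanya ∩ Finn: 14:45-16:10.
Those are the intersection windows.
The last common window of at least 25 minutes is 14:45-16:10; a 25-minute meeting can start as late as 15:45 and still end by 16:10.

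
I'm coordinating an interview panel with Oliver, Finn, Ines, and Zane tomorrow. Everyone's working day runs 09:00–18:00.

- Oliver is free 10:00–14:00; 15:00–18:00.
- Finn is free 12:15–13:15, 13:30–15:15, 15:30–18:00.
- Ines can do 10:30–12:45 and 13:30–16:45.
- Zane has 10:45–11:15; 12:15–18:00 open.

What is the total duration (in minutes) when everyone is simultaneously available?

150

Oliver ∩ Finn: 12:15-13:15, 13:30-14:00, 15:00-15:15, 15:30-18:00.
Oliver ∩ Finn ∩ Ines: 12:15-12:45, 13:30-14:00, 15:00-15:15, 15:30-16:45.
Oliver ∩ Finn ∩ Ines ∩ Zane: 12:15-12:45, 13:30-14:00, 15:00-15:15, 15:30-16:45.
Summing the common windows: 30 + 30 + 15 + 75 = 150 minutes.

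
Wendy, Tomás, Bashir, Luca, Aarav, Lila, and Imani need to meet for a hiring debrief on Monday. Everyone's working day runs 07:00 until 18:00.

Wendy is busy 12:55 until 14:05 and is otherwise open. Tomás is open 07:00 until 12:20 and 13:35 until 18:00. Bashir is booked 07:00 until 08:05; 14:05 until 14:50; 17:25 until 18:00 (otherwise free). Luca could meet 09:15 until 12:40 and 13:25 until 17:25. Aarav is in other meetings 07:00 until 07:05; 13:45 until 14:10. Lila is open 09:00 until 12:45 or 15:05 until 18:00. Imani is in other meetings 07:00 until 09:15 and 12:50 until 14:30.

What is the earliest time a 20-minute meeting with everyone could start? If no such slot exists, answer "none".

Wendy free: 07:00-12:55, 14:05-18:00 (invert busy blocks within the working day).
Tomás free: 07:00-12:20, 13:35-18:00.
Bashir free: 08:05-14:05, 14:50-17:25 (invert busy blocks within the working day).
Luca free: 09:15-12:40, 13:25-17:25.
Aarav free: 07:05-13:45, 14:10-18:00 (invert busy blocks within the working day).
Lila free: 09:00-12:45, 15:05-18:00.
Imani free: 09:15-12:50, 14:30-18:00 (invert busy blocks within the working day).
Wendy ∩ Tomás: 07:00-12:20, 14:05-18:00.
Wendy ∩ Tomás ∩ Bashir: 08:05-12:20, 14:50-17:25.
Wendy ∩ Tomás ∩ Bashir ∩ Luca: 09:15-12:20, 14:50-17:25.
Wendy ∩ Tomás ∩ Bashir ∩ Luca ∩ Aarav: 09:15-12:20, 14:50-17:25.
Wendy ∩ Tomás ∩ Bashir ∩ Luca ∩ Aarav ∩ Lila: 09:15-12:20, 15:05-17:25.
Wendy ∩ Tomás ∩ Bashir ∩ Luca ∩ Aarav ∩ Lila ∩ Imani: 09:15-12:20, 15:05-17:25.
The first common window of at least 20 minutes is 09:15-12:20, so the earliest start is 09:15.

09:15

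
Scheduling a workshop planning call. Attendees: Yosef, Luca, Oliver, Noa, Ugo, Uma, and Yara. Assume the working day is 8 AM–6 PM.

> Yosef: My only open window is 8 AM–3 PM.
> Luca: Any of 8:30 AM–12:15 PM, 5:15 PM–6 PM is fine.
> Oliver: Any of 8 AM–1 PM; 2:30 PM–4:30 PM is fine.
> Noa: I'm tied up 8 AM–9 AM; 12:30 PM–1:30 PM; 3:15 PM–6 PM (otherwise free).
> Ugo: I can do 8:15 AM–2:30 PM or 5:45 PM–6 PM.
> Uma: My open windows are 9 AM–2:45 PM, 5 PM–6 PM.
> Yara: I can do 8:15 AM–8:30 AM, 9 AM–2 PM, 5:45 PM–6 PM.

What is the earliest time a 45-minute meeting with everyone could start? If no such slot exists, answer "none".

09:00

Yosef free: 08:00-15:00.
Luca free: 08:30-12:15, 17:15-18:00.
Oliver free: 08:00-13:00, 14:30-16:30.
Noa free: 09:00-12:30, 13:30-15:15 (invert busy blocks within the working day).
Ugo free: 08:15-14:30, 17:45-18:00.
Uma free: 09:00-14:45, 17:00-18:00.
Yara free: 08:15-08:30, 09:00-14:00, 17:45-18:00.
Yosef ∩ Luca: 08:30-12:15.
Yosef ∩ Luca ∩ Oliver: 08:30-12:15.
Yosef ∩ Luca ∩ Oliver ∩ Noa: 09:00-12:15.
Yosef ∩ Luca ∩ Oliver ∩ Noa ∩ Ugo: 09:00-12:15.
Yosef ∩ Luca ∩ Oliver ∩ Noa ∩ Ugo ∩ Uma: 09:00-12:15.
Yosef ∩ Luca ∩ Oliver ∩ Noa ∩ Ugo ∩ Uma ∩ Yara: 09:00-12:15.
The first common window of at least 45 minutes is 09:00-12:15, so the earliest start is 09:00.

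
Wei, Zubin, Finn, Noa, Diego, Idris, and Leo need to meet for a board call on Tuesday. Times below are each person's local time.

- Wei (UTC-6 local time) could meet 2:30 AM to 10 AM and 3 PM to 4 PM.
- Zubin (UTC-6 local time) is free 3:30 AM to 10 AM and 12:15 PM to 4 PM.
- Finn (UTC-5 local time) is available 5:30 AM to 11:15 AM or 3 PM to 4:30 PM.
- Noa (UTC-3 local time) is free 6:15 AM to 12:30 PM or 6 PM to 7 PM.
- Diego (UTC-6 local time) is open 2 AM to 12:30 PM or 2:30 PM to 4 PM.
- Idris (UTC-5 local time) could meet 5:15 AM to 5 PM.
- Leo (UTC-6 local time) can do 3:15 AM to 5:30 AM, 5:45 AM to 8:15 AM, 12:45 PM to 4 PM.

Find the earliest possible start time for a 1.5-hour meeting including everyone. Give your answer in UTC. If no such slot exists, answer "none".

11:45

Wei in UTC: 08:30-16:00, 21:00-22:00 (add 6h to convert from UTC-6).
Zubin in UTC: 09:30-16:00, 18:15-22:00 (add 6h to convert from UTC-6).
Finn in UTC: 10:30-16:15, 20:00-21:30 (add 5h to convert from UTC-5).
Noa in UTC: 09:15-15:30, 21:00-22:00 (add 3h to convert from UTC-3).
Diego in UTC: 08:00-18:30, 20:30-22:00 (add 6h to convert from UTC-6).
Idris in UTC: 10:15-22:00 (add 5h to convert from UTC-5).
Leo in UTC: 09:15-11:30, 11:45-14:15, 18:45-22:00 (add 6h to convert from UTC-6).
Wei ∩ Zubin: 09:30-16:00, 21:00-22:00.
Wei ∩ Zubin ∩ Finn: 10:30-16:00, 21:00-21:30.
Wei ∩ Zubin ∩ Finn ∩ Noa: 10:30-15:30, 21:00-21:30.
Wei ∩ Zubin ∩ Finn ∩ Noa ∩ Diego: 10:30-15:30, 21:00-21:30.
Wei ∩ Zubin ∩ Finn ∩ Noa ∩ Diego ∩ Idris: 10:30-15:30, 21:00-21:30.
Wei ∩ Zubin ∩ Finn ∩ Noa ∩ Diego ∩ Idris ∩ Leo: 10:30-11:30, 11:45-14:15, 21:00-21:30.
The first common window of at least 90 minutes is 11:45-14:15, so the earliest start is 11:45.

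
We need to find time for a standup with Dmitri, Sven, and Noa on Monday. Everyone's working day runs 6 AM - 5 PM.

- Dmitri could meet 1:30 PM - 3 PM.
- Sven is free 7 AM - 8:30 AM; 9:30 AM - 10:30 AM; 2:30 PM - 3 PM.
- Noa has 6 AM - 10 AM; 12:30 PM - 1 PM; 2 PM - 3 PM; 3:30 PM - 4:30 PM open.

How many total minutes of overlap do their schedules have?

Dmitri ∩ Sven: 14:30-15:00.
Dmitri ∩ Sven ∩ Noa: 14:30-15:00.
So the common availability across everyone is 14:30-15:00.
That's a single block of 30 minutes.

30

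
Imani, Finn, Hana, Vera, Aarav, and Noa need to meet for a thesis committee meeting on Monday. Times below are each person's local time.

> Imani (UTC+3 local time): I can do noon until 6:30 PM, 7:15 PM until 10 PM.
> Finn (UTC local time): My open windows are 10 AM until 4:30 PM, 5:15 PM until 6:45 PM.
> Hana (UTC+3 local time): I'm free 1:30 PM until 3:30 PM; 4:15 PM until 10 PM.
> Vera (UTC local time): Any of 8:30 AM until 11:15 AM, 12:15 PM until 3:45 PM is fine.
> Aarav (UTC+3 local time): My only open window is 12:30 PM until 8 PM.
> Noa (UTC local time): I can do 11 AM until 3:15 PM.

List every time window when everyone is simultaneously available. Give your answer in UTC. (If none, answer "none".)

11:00-11:15, 12:15-12:30, 13:15-15:15

Imani in UTC: 09:00-15:30, 16:15-19:00 (subtract 3h to convert from UTC+3).
Finn in UTC: 10:00-16:30, 17:15-18:45.
Hana in UTC: 10:30-12:30, 13:15-19:00 (subtract 3h to convert from UTC+3).
Vera in UTC: 08:30-11:15, 12:15-15:45.
Aarav in UTC: 09:30-17:00 (subtract 3h to convert from UTC+3).
Noa in UTC: 11:00-15:15.
Imani ∩ Finn: 10:00-15:30, 16:15-16:30, 17:15-18:45.
Imani ∩ Finn ∩ Hana: 10:30-12:30, 13:15-15:30, 16:15-16:30, 17:15-18:45.
Imani ∩ Finn ∩ Hana ∩ Vera: 10:30-11:15, 12:15-12:30, 13:15-15:30.
Imani ∩ Finn ∩ Hana ∩ Vera ∩ Aarav: 10:30-11:15, 12:15-12:30, 13:15-15:30.
Imani ∩ Finn ∩ Hana ∩ Vera ∩ Aarav ∩ Noa: 11:00-11:15, 12:15-12:30, 13:15-15:15.
Those are the intersection windows.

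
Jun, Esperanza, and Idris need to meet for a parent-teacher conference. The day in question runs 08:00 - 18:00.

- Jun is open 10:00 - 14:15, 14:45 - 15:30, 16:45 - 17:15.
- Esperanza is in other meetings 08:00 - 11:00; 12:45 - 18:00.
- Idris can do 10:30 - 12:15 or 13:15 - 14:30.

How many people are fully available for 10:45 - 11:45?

2

Jun free: 10:00-14:15, 14:45-15:30, 16:45-17:15.
Esperanza free: 11:00-12:45 (invert busy blocks within the working day).
Idris free: 10:30-12:15, 13:15-14:30.
Jun and Idris can make the full 10:45-11:45 slot — that's 2.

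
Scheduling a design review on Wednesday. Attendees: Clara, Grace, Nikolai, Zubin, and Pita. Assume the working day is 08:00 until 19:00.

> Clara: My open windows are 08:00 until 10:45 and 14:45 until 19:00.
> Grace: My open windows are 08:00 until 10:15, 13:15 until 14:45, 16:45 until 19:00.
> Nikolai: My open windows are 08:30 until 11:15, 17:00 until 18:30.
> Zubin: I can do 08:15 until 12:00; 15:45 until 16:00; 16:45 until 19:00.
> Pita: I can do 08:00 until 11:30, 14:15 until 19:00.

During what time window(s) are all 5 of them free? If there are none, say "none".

Clara ∩ Grace: 08:00-10:15, 16:45-19:00.
Clara ∩ Grace ∩ Nikolai: 08:30-10:15, 17:00-18:30.
Clara ∩ Grace ∩ Nikolai ∩ Zubin: 08:30-10:15, 17:00-18:30.
Clara ∩ Grace ∩ Nikolai ∩ Zubin ∩ Pita: 08:30-10:15, 17:00-18:30.

08:30-10:15, 17:00-18:30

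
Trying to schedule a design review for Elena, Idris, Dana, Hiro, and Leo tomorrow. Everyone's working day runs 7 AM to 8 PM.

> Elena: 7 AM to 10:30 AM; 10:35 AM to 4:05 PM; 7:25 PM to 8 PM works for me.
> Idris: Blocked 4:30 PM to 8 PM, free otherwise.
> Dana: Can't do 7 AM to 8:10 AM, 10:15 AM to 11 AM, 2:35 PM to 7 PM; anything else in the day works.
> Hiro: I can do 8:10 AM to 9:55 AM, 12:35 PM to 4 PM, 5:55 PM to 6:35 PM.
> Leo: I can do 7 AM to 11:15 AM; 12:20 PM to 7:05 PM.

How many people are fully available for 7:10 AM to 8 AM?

3

Elena free: 07:00-10:30, 10:35-16:05, 19:25-20:00.
Idris free: 07:00-16:30 (invert busy blocks within the working day).
Dana free: 08:10-10:15, 11:00-14:35, 19:00-20:00 (invert busy blocks within the working day).
Hiro free: 08:10-09:55, 12:35-16:00, 17:55-18:35.
Leo free: 07:00-11:15, 12:20-19:05.
Elena, Idris, and Leo can make the full 07:10-08:00 slot — that's 3.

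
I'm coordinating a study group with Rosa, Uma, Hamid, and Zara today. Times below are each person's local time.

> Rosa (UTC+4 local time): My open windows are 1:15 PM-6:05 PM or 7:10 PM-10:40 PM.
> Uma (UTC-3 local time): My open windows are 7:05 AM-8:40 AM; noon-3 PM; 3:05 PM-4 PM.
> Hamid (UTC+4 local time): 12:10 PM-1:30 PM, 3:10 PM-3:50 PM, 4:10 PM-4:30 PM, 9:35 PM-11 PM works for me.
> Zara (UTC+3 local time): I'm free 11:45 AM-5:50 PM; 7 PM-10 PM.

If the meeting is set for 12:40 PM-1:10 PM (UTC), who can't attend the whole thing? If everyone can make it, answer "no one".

Hamid, Uma

Rosa in UTC: 09:15-14:05, 15:10-18:40 (subtract 4h to convert from UTC+4).
Uma in UTC: 10:05-11:40, 15:00-18:00, 18:05-19:00 (add 3h to convert from UTC-3).
Hamid in UTC: 08:10-09:30, 11:10-11:50, 12:10-12:30, 17:35-19:00 (subtract 4h to convert from UTC+4).
Zara in UTC: 08:45-14:50, 16:00-19:00 (subtract 3h to convert from UTC+3).
Rosa: free for 12:40-13:10. Uma: not fully free for 12:40-13:10. Hamid: not fully free for 12:40-13:10. Zara: free for 12:40-13:10.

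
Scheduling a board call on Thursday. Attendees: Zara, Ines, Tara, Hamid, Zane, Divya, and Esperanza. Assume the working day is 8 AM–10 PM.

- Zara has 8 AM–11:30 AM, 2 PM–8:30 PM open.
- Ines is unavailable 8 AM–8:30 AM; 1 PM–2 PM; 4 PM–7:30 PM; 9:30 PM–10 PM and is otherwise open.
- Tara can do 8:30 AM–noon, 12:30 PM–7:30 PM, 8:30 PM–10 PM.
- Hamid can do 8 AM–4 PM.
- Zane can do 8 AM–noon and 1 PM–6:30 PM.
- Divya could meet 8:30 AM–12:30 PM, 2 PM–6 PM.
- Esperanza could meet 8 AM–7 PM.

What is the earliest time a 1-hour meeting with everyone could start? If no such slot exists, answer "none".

08:30

Zara free: 08:00-11:30, 14:00-20:30.
Ines free: 08:30-13:00, 14:00-16:00, 19:30-21:30 (invert busy blocks within the working day).
Tara free: 08:30-12:00, 12:30-19:30, 20:30-22:00.
Hamid free: 08:00-16:00.
Zane free: 08:00-12:00, 13:00-18:30.
Divya free: 08:30-12:30, 14:00-18:00.
Esperanza free: 08:00-19:00.
Zara ∩ Ines: 08:30-11:30, 14:00-16:00, 19:30-20:30.
Zara ∩ Ines ∩ Tara: 08:30-11:30, 14:00-16:00.
Zara ∩ Ines ∩ Tara ∩ Hamid: 08:30-11:30, 14:00-16:00.
Zara ∩ Ines ∩ Tara ∩ Hamid ∩ Zane: 08:30-11:30, 14:00-16:00.
Zara ∩ Ines ∩ Tara ∩ Hamid ∩ Zane ∩ Divya: 08:30-11:30, 14:00-16:00.
Zara ∩ Ines ∩ Tara ∩ Hamid ∩ Zane ∩ Divya ∩ Esperanza: 08:30-11:30, 14:00-16:00.
Those are the intersection windows.
The first common window of at least 60 minutes is 08:30-11:30, so the earliest start is 08:30.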